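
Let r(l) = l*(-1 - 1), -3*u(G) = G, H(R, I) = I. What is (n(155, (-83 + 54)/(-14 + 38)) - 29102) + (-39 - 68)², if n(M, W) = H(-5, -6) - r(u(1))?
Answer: -52979/3 ≈ -17660.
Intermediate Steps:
u(G) = -G/3
r(l) = -2*l (r(l) = l*(-2) = -2*l)
n(M, W) = -20/3 (n(M, W) = -6 - (-2)*(-⅓*1) = -6 - (-2)*(-1)/3 = -6 - 1*⅔ = -6 - ⅔ = -20/3)
(n(155, (-83 + 54)/(-14 + 38)) - 29102) + (-39 - 68)² = (-20/3 - 29102) + (-39 - 68)² = -87326/3 + (-107)² = -87326/3 + 11449 = -52979/3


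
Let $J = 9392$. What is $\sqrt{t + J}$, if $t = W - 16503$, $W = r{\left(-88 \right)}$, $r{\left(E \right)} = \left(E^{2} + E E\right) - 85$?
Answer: $2 \sqrt{2073} \approx 91.06$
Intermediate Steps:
$r{\left(E \right)} = -85 + 2 E^{2}$ ($r{\left(E \right)} = \left(E^{2} + E^{2}\right) - 85 = 2 E^{2} - 85 = -85 + 2 E^{2}$)
$W = 15403$ ($W = -85 + 2 \left(-88\right)^{2} = -85 + 2 \cdot 7744 = -85 + 15488 = 15403$)
$t = -1100$ ($t = 15403 - 16503 = -1100$)
$\sqrt{t + J} = \sqrt{-1100 + 9392} = \sqrt{8292} = 2 \sqrt{2073}$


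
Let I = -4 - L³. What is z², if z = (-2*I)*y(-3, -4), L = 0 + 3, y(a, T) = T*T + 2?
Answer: 1245456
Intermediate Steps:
y(a, T) = 2 + T² (y(a, T) = T² + 2 = 2 + T²)
L = 3
I = -31 (I = -4 - 1*3³ = -4 - 1*27 = -4 - 27 = -31)
z = 1116 (z = (-2*(-31))*(2 + (-4)²) = 62*(2 + 16) = 62*18 = 1116)
z² = 1116² = 1245456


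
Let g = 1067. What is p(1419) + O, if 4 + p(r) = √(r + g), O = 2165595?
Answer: 2165591 + √2486 ≈ 2.1656e+6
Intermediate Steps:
p(r) = -4 + √(1067 + r) (p(r) = -4 + √(r + 1067) = -4 + √(1067 + r))
p(1419) + O = (-4 + √(1067 + 1419)) + 2165595 = (-4 + √2486) + 2165595 = 2165591 + √2486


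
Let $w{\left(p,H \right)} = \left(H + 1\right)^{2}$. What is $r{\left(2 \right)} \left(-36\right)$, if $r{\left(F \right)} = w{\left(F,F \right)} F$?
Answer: $-648$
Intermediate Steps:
$w{\left(p,H \right)} = \left(1 + H\right)^{2}$
$r{\left(F \right)} = F \left(1 + F\right)^{2}$ ($r{\left(F \right)} = \left(1 + F\right)^{2} F = F \left(1 + F\right)^{2}$)
$r{\left(2 \right)} \left(-36\right) = 2 \left(1 + 2\right)^{2} \left(-36\right) = 2 \cdot 3^{2} \left(-36\right) = 2 \cdot 9 \left(-36\right) = 18 \left(-36\right) = -648$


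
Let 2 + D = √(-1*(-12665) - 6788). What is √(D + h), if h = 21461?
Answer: √(21459 + 3*√653) ≈ 146.75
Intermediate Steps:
D = -2 + 3*√653 (D = -2 + √(-1*(-12665) - 6788) = -2 + √(12665 - 6788) = -2 + √5877 = -2 + 3*√653 ≈ 74.662)
√(D + h) = √((-2 + 3*√653) + 21461) = √(21459 + 3*√653)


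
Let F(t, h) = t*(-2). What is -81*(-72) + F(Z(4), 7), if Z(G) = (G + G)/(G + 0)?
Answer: 5828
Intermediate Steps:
Z(G) = 2 (Z(G) = (2*G)/G = 2)
F(t, h) = -2*t
-81*(-72) + F(Z(4), 7) = -81*(-72) - 2*2 = 5832 - 4 = 5828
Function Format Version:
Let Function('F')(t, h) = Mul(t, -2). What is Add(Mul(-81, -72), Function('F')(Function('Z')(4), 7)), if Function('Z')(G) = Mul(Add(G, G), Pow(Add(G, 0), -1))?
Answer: 5828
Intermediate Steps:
Function('Z')(G) = 2 (Function('Z')(G) = Mul(Mul(2, G), Pow(G, -1)) = 2)
Function('F')(t, h) = Mul(-2, t)
Add(Mul(-81, -72), Function('F')(Function('Z')(4), 7)) = Add(Mul(-81, -72), Mul(-2, 2)) = Add(5832, -4) = 5828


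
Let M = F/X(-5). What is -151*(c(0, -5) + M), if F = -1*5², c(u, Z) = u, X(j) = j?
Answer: -755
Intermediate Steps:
F = -25 (F = -1*25 = -25)
M = 5 (M = -25/(-5) = -25*(-⅕) = 5)
-151*(c(0, -5) + M) = -151*(0 + 5) = -151*5 = -755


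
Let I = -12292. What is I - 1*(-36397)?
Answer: 24105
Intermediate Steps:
I - 1*(-36397) = -12292 - 1*(-36397) = -12292 + 36397 = 24105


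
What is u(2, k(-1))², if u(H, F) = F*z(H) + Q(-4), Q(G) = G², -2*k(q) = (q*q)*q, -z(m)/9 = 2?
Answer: 49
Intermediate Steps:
z(m) = -18 (z(m) = -9*2 = -18)
k(q) = -q³/2 (k(q) = -q*q*q/2 = -q²*q/2 = -q³/2)
u(H, F) = 16 - 18*F (u(H, F) = F*(-18) + (-4)² = -18*F + 16 = 16 - 18*F)
u(2, k(-1))² = (16 - (-9)*(-1)³)² = (16 - (-9)*(-1))² = (16 - 18*½)² = (16 - 9)² = 7² = 49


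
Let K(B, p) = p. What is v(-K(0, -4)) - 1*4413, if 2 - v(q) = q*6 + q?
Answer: -4439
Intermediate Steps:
v(q) = 2 - 7*q (v(q) = 2 - (q*6 + q) = 2 - (6*q + q) = 2 - 7*q)
v(-K(0, -4)) - 1*4413 = (2 - (-7)*(-4)) - 1*4413 = (2 - 7*4) - 4413 = (2 - 28) - 4413 = -26 - 4413 = -4439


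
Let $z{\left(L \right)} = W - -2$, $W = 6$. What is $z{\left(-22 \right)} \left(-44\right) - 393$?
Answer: $-745$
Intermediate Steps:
$z{\left(L \right)} = 8$ ($z{\left(L \right)} = 6 - -2 = 6 + 2 = 8$)
$z{\left(-22 \right)} \left(-44\right) - 393 = 8 \left(-44\right) - 393 = -352 - 393 = -745$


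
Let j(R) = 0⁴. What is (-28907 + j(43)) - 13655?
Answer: -42562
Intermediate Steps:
j(R) = 0
(-28907 + j(43)) - 13655 = (-28907 + 0) - 13655 = -28907 - 13655 = -42562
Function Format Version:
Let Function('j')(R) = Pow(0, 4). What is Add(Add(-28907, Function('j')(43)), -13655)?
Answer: -42562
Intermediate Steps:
Function('j')(R) = 0
Add(Add(-28907, Function('j')(43)), -13655) = Add(Add(-28907, 0), -13655) = Add(-28907, -13655) = -42562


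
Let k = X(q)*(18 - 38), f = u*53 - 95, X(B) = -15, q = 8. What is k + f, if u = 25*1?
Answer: 1530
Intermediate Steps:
u = 25
f = 1230 (f = 25*53 - 95 = 1325 - 95 = 1230)
k = 300 (k = -15*(18 - 38) = -15*(-20) = 300)
k + f = 300 + 1230 = 1530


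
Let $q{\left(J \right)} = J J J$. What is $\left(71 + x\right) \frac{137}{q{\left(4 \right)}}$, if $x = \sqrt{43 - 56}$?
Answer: $\frac{9727}{64} + \frac{137 i \sqrt{13}}{64} \approx 151.98 + 7.7181 i$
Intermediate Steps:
$q{\left(J \right)} = J^{3}$ ($q{\left(J \right)} = J^{2} J = J^{3}$)
$x = i \sqrt{13}$ ($x = \sqrt{-13} = i \sqrt{13} \approx 3.6056 i$)
$\left(71 + x\right) \frac{137}{q{\left(4 \right)}} = \left(71 + i \sqrt{13}\right) \frac{137}{4^{3}} = \left(71 + i \sqrt{13}\right) \frac{137}{64} = \frac{9727}{64} + \frac{137 i \sqrt{13}}{64}$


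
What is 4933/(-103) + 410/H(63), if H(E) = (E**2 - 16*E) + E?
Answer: -7437581/155736 ≈ -47.758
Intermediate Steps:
H(E) = E**2 - 15*E
4933/(-103) + 410/H(63) = 4933/(-103) + 410/((63*(-15 + 63))) = 4933*(-1/103) + 410/((63*48)) = -4933/103 + 410/3024 = -4933/103 + 410*(1/3024) = -4933/103 + 205/1512 = -7437581/155736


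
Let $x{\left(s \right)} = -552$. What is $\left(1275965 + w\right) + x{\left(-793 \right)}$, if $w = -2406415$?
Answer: $-1131002$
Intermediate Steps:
$\left(1275965 + w\right) + x{\left(-793 \right)} = \left(1275965 - 2406415\right) - 552 = -1130450 - 552 = -1131002$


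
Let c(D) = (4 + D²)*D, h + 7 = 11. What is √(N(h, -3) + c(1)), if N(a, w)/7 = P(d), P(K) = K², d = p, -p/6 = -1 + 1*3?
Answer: √1013 ≈ 31.828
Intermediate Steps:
h = 4 (h = -7 + 11 = 4)
c(D) = D*(4 + D²)
p = -12 (p = -6*(-1 + 1*3) = -6*(-1 + 3) = -6*2 = -12)
d = -12
N(a, w) = 1008 (N(a, w) = 7*(-12)² = 7*144 = 1008)
√(N(h, -3) + c(1)) = √(1008 + 1*(4 + 1²)) = √(1008 + 1*(4 + 1)) = √(1008 + 1*5) = √(1008 + 5) = √1013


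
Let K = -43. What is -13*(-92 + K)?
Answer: 1755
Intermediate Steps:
-13*(-92 + K) = -13*(-92 - 43) = -13*(-135) = 1755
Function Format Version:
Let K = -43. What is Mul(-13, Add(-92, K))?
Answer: 1755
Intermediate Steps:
Mul(-13, Add(-92, K)) = Mul(-13, Add(-92, -43)) = Mul(-13, -135) = 1755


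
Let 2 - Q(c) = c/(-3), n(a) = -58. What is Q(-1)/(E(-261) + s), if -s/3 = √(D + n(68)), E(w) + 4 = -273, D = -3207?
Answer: -1385/318342 + 5*I*√3265/106114 ≈ -0.0043507 + 0.0026924*I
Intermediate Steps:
E(w) = -277 (E(w) = -4 - 273 = -277)
s = -3*I*√3265 (s = -3*√(-3207 - 58) = -3*I*√3265 ≈ -171.42*I)
Q(c) = 2 + c/3 (Q(c) = 2 - c/(-3) = 2 - c*(-1)/3 = 2 - (-1)*c/3 = 2 + c/3)
Q(-1)/(E(-261) + s) = (2 + (⅓)*(-1))/(-277 - 3*I*√3265) = (2 - ⅓)/(-277 - 3*I*√3265) = 5/(3*(-277 - 3*I*√3265))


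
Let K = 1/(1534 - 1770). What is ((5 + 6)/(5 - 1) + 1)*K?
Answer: -15/944 ≈ -0.015890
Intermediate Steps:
K = -1/236 (K = 1/(-236) = -1/236 ≈ -0.0042373)
((5 + 6)/(5 - 1) + 1)*K = ((5 + 6)/(5 - 1) + 1)*(-1/236) = (11/4 + 1)*(-1/236) = (15/4)*(-1/236) = -15/944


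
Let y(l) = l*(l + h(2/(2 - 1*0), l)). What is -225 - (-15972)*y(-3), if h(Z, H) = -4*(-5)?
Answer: -814797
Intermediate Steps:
h(Z, H) = 20
y(l) = l*(20 + l) (y(l) = l*(l + 20) = l*(20 + l))
-225 - (-15972)*y(-3) = -225 - (-15972)*(-3*(20 - 3)) = -225 - (-15972)*(-3*17) = -225 - (-15972)*(-51) = -225 - 363*2244 = -225 - 814572 = -814797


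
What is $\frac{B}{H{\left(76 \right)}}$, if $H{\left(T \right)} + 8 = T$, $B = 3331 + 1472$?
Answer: $\frac{4803}{68} \approx 70.632$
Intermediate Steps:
$B = 4803$
$H{\left(T \right)} = -8 + T$
$\frac{B}{H{\left(76 \right)}} = \frac{4803}{-8 + 76} = \frac{4803}{68}$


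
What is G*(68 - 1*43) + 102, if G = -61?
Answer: -1423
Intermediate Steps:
G*(68 - 1*43) + 102 = -61*(68 - 1*43) + 102 = -61*(68 - 43) + 102 = -61*25 + 102 = -1525 + 102 = -1423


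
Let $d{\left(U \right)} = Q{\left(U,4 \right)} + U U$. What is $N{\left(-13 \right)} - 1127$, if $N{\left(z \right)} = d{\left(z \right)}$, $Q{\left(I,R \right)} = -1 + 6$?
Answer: $-953$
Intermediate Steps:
$Q{\left(I,R \right)} = 5$
$d{\left(U \right)} = 5 + U^{2}$ ($d{\left(U \right)} = 5 + U U = 5 + U^{2}$)
$N{\left(z \right)} = 5 + z^{2}$
$N{\left(-13 \right)} - 1127 = \left(5 + \left(-13\right)^{2}\right) - 1127 = \left(5 + 169\right) - 1127 = 174 - 1127 = -953$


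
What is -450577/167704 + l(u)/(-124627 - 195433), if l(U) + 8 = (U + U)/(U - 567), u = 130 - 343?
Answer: -585854849857/218056077850 ≈ -2.6867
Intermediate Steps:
u = -213
l(U) = -8 + 2*U/(-567 + U) (l(U) = -8 + (U + U)/(U - 567) = -8 + (2*U)/(-567 + U) = -8 + 2*U/(-567 + U))
-450577/167704 + l(u)/(-124627 - 195433) = -450577/167704 + (6*(756 - 1*(-213))/(-567 - 213))/(-124627 - 195433) = -450577*1/167704 + (6*(756 + 213)/(-780))/(-320060) = -450577/167704 + (6*(-1/780)*969)*(-1/320060) = -450577/167704 - 969/130*(-1/320060) = -450577/167704 + 969/41607800 = -585854849857/218056077850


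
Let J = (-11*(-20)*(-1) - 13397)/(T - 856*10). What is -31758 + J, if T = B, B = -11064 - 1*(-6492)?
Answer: -417032439/13132 ≈ -31757.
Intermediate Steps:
B = -4572 (B = -11064 + 6492 = -4572)
T = -4572
J = 13617/13132 (J = (-11*(-20)*(-1) - 13397)/(-4572 - 856*10) = (220*(-1) - 13397)/(-4572 - 8560) = (-220 - 13397)/(-13132) = -13617*(-1/13132) = 13617/13132 ≈ 1.0369)
-31758 + J = -31758 + 13617/13132 = -417032439/13132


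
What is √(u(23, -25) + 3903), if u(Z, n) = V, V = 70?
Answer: √3973 ≈ 63.032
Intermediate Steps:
u(Z, n) = 70
√(u(23, -25) + 3903) = √(70 + 3903) = √3973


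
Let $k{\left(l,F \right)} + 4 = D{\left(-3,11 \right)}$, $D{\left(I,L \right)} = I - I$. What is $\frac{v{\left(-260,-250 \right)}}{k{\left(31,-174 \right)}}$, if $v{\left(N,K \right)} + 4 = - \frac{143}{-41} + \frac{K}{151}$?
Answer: $\frac{13421}{24764} \approx 0.54196$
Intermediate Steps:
$D{\left(I,L \right)} = 0$
$k{\left(l,F \right)} = -4$ ($k{\left(l,F \right)} = -4 + 0 = -4$)
$v{\left(N,K \right)} = - \frac{21}{41} + \frac{K}{151}$ ($v{\left(N,K \right)} = -4 + \left(- \frac{143}{-41} + \frac{K}{151}\right) = -4 + \left(\left(-143\right) \left(- \frac{1}{41}\right) + K \frac{1}{151}\right) = -4 + \left(\frac{143}{41} + \frac{K}{151}\right) = - \frac{21}{41} + \frac{K}{151}$)
$\frac{v{\left(-260,-250 \right)}}{k{\left(31,-174 \right)}} = \frac{- \frac{21}{41} + \frac{1}{151} \left(-250\right)}{-4} = \left(- \frac{21}{41} - \frac{250}{151}\right) \left(- \frac{1}{4}\right) = \left(- \frac{13421}{6191}\right) \left(- \frac{1}{4}\right) = \frac{13421}{24764}$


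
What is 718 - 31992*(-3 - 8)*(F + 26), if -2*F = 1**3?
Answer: 8974474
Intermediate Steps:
F = -1/2 (F = -1/2*1**3 = -1/2*1 = -1/2 ≈ -0.50000)
718 - 31992*(-3 - 8)*(F + 26) = 718 - 31992*(-3 - 8)*(-1/2 + 26) = 718 - 31992*(-11*51/2) = 718 - 31992*(-561)/2 = 718 - 1333*(-6732) = 718 + 8973756 = 8974474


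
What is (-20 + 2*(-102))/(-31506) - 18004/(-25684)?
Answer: 71623405/101150013 ≈ 0.70809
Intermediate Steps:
(-20 + 2*(-102))/(-31506) - 18004/(-25684) = (-20 - 204)*(-1/31506) - 18004*(-1/25684) = -224*(-1/31506) + 4501/6421 = 112/15753 + 4501/6421 = 71623405/101150013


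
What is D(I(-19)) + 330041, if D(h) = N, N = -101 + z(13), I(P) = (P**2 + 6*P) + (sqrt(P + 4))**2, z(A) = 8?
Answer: 329948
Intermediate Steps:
I(P) = 4 + P**2 + 7*P (I(P) = (P**2 + 6*P) + (sqrt(4 + P))**2 = (P**2 + 6*P) + (4 + P) = 4 + P**2 + 7*P)
N = -93 (N = -101 + 8 = -93)
D(h) = -93
D(I(-19)) + 330041 = -93 + 330041 = 329948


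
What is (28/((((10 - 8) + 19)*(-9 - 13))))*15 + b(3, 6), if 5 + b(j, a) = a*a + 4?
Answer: 375/11 ≈ 34.091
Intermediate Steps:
b(j, a) = -1 + a² (b(j, a) = -5 + (a*a + 4) = -5 + (a² + 4) = -5 + (4 + a²) = -1 + a²)
(28/((((10 - 8) + 19)*(-9 - 13))))*15 + b(3, 6) = (28/((((10 - 8) + 19)*(-9 - 13))))*15 + (-1 + 6²) = (28/(((2 + 19)*(-22))))*15 + (-1 + 36) = (28/((21*(-22))))*15 + 35 = (28/(-462))*15 + 35 = (28*(-1/462))*15 + 35 = -2/33*15 + 35 = -10/11 + 35 = 375/11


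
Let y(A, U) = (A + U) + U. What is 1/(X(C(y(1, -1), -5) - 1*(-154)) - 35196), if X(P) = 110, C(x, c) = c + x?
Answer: -1/35086 ≈ -2.8501e-5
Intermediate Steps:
y(A, U) = A + 2*U
1/(X(C(y(1, -1), -5) - 1*(-154)) - 35196) = 1/(110 - 35196) = 1/(-35086) = -1/35086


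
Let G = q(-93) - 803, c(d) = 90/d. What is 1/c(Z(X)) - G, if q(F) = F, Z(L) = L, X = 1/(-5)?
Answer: 403199/450 ≈ 896.00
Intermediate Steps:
X = -1/5 (X = 1*(-1/5) = -1/5 ≈ -0.20000)
G = -896 (G = -93 - 803 = -896)
1/c(Z(X)) - G = 1/(90/(-1/5)) - 1*(-896) = 1/(90*(-5)) + 896 = 1/(-450) + 896 = -1/450 + 896 = 403199/450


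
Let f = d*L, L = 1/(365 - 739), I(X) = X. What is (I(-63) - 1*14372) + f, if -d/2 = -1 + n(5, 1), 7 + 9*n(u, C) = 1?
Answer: -8098040/561 ≈ -14435.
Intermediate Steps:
n(u, C) = -2/3 (n(u, C) = -7/9 + (1/9)*1 = -7/9 + 1/9 = -2/3)
L = -1/374 (L = 1/(-374) = -1/374 ≈ -0.0026738)
d = 10/3 (d = -2*(-1 - 2/3) = -2*(-5/3) = 10/3 ≈ 3.3333)
f = -5/561 (f = (10/3)*(-1/374) = -5/561 ≈ -0.0089127)
(I(-63) - 1*14372) + f = (-63 - 1*14372) - 5/561 = (-63 - 14372) - 5/561 = -14435 - 5/561 = -8098040/561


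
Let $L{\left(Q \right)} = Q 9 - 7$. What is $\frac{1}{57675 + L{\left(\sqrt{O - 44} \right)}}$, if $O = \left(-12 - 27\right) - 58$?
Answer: $\frac{57668}{3325609645} - \frac{9 i \sqrt{141}}{3325609645} \approx 1.7341 \cdot 10^{-5} - 3.2135 \cdot 10^{-8} i$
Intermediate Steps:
$O = -97$ ($O = -39 - 58 = -97$)
$L{\left(Q \right)} = -7 + 9 Q$ ($L{\left(Q \right)} = 9 Q - 7 = -7 + 9 Q$)
$\frac{1}{57675 + L{\left(\sqrt{O - 44} \right)}} = \frac{1}{57675 - \left(7 - 9 \sqrt{-97 - 44}\right)} = \frac{1}{57675 - \left(7 - 9 \sqrt{-141}\right)} = \frac{1}{57675 - \left(7 - 9 i \sqrt{141}\right)} = \frac{1}{57668 + 9 i \sqrt{141}}$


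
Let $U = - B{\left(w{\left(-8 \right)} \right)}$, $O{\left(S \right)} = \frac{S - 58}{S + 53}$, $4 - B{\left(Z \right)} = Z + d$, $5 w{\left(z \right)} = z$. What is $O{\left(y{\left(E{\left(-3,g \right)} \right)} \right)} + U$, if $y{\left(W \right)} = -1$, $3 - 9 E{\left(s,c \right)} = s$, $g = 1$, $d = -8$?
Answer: $- \frac{3831}{260} \approx -14.735$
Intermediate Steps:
$E{\left(s,c \right)} = \frac{1}{3} - \frac{s}{9}$
$w{\left(z \right)} = \frac{z}{5}$
$B{\left(Z \right)} = 12 - Z$ ($B{\left(Z \right)} = 4 - \left(Z - 8\right) = 4 - \left(-8 + Z\right) = 12 - Z$)
$O{\left(S \right)} = \frac{-58 + S}{53 + S}$
$U = - \frac{68}{5}$ ($U = - (12 - \frac{1}{5} \left(-8\right)) = - (12 - - \frac{8}{5}) = - (12 + \frac{8}{5}) = \left(-1\right) \frac{68}{5} = - \frac{68}{5} \approx -13.6$)
$O{\left(y{\left(E{\left(-3,g \right)} \right)} \right)} + U = \frac{-58 - 1}{53 - 1} - \frac{68}{5} = \frac{1}{52} \left(-59\right) - \frac{68}{5} = - \frac{59}{52} - \frac{68}{5} = - \frac{3831}{260}$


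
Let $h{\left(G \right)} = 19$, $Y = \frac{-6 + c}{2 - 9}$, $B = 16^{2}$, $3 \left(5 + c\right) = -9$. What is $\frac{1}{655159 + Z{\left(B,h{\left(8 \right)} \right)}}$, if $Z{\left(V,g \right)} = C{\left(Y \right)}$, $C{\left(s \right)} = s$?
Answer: $\frac{1}{655161} \approx 1.5263 \cdot 10^{-6}$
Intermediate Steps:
$c = -8$ ($c = -5 + \frac{1}{3} \left(-9\right) = -5 - 3 = -8$)
$B = 256$
$Y = 2$ ($Y = \frac{-6 - 8}{2 - 9} = - \frac{14}{-7} = \left(-14\right) \left(- \frac{1}{7}\right) = 2$)
$Z{\left(V,g \right)} = 2$
$\frac{1}{655159 + Z{\left(B,h{\left(8 \right)} \right)}} = \frac{1}{655159 + 2} = \frac{1}{655161}$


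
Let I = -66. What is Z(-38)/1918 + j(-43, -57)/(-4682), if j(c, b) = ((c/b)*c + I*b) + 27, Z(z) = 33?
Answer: -200941495/255932166 ≈ -0.78514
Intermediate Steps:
j(c, b) = 27 - 66*b + c**2/b (j(c, b) = ((c/b)*c - 66*b) + 27 = (c**2/b - 66*b) + 27 = (-66*b + c**2/b) + 27 = 27 - 66*b + c**2/b)
Z(-38)/1918 + j(-43, -57)/(-4682) = 33/1918 + (27 - 66*(-57) + (-43)**2/(-57))/(-4682) = 33*(1/1918) + (27 + 3762 - 1/57*1849)*(-1/4682) = 33/1918 + (27 + 3762 - 1849/57)*(-1/4682) = 33/1918 + (214124/57)*(-1/4682) = 33/1918 - 107062/133437 = -200941495/255932166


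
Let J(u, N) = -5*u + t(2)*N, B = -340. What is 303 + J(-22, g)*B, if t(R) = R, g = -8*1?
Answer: -31657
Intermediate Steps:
g = -8
J(u, N) = -5*u + 2*N
303 + J(-22, g)*B = 303 + (-5*(-22) + 2*(-8))*(-340) = 303 + (110 - 16)*(-340) = 303 + 94*(-340) = 303 - 31960 = -31657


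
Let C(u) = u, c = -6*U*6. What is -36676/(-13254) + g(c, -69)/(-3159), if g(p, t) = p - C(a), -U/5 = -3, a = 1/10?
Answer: 205029949/69782310 ≈ 2.9381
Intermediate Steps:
a = 1/10 ≈ 0.10000
U = 15 (U = -5*(-3) = 15)
c = -540 (c = -6*15*6 = -90*6 = -540)
g(p, t) = -1/10 + p (g(p, t) = p - 1*1/10 = p - 1/10 = -1/10 + p)
-36676/(-13254) + g(c, -69)/(-3159) = -36676/(-13254) + (-1/10 - 540)/(-3159) = -36676*(-1/13254) - 5401/10*(-1/3159) = 18338/6627 + 5401/31590 = 205029949/69782310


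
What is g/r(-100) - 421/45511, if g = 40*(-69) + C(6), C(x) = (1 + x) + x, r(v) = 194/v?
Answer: 6250895013/4414567 ≈ 1416.0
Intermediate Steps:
C(x) = 1 + 2*x
g = -2747 (g = 40*(-69) + (1 + 2*6) = -2760 + (1 + 12) = -2760 + 13 = -2747)
g/r(-100) - 421/45511 = -2747/(194/(-100)) - 421/45511 = -2747/(194*(-1/100)) - 421*1/45511 = -2747/(-97/50) - 421/45511 = -2747*(-50/97) - 421/45511 = 137350/97 - 421/45511 = 6250895013/4414567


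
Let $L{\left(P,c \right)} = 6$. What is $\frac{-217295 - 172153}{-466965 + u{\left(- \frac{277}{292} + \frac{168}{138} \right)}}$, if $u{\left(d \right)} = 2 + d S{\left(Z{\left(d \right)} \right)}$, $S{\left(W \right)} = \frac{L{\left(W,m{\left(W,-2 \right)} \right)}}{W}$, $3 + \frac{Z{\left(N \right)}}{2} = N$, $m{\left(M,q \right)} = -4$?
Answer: $\frac{1785911166}{2141376931} \approx 0.834$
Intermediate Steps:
$Z{\left(N \right)} = -6 + 2 N$
$S{\left(W \right)} = \frac{6}{W}$
$u{\left(d \right)} = 2 + \frac{6 d}{-6 + 2 d}$ ($u{\left(d \right)} = 2 + d \frac{6}{-6 + 2 d} = 2 + \frac{6 d}{-6 + 2 d}$)
$\frac{-217295 - 172153}{-466965 + u{\left(- \frac{277}{292} + \frac{168}{138} \right)}} = \frac{-217295 - 172153}{-466965 + \frac{-6 + 5 \left(- \frac{277}{292} + \frac{168}{138}\right)}{-3 + \left(- \frac{277}{292} + \frac{168}{138}\right)}} = - \frac{389448}{-466965 + \frac{-6 + 5 \left(\left(-277\right) \frac{1}{292} + 168 \cdot \frac{1}{138}\right)}{-3 + \left(\left(-277\right) \frac{1}{292} + 168 \cdot \frac{1}{138}\right)}} = - \frac{389448}{-466965 + \frac{-6 + 5 \left(- \frac{277}{292} + \frac{28}{23}\right)}{-3 + \left(- \frac{277}{292} + \frac{28}{23}\right)}} = - \frac{389448}{-466965 + \frac{-6 + 5 \cdot \frac{1805}{6716}}{-3 + \frac{1805}{6716}}} = - \frac{389448}{-466965 + \frac{-6 + \frac{9025}{6716}}{- \frac{18343}{6716}}} = - \frac{389448}{-466965 - - \frac{31271}{18343}} = - \frac{389448}{-466965 + \frac{31271}{18343}} = - \frac{389448}{- \frac{8565507724}{18343}} = \left(-389448\right) \left(- \frac{18343}{8565507724}\right) = \frac{1785911166}{2141376931}$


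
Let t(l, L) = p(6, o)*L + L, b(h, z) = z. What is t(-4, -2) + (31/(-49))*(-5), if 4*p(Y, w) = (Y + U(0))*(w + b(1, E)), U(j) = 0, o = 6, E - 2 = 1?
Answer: -1266/49 ≈ -25.837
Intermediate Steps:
E = 3 (E = 2 + 1 = 3)
p(Y, w) = Y*(3 + w)/4 (p(Y, w) = ((Y + 0)*(w + 3))/4 = (Y*(3 + w))/4 = Y*(3 + w)/4)
t(l, L) = 29*L/2 (t(l, L) = ((¼)*6*(3 + 6))*L + L = ((¼)*6*9)*L + L = 27*L/2 + L = 29*L/2)
t(-4, -2) + (31/(-49))*(-5) = (29/2)*(-2) + (31/(-49))*(-5) = -29 + (31*(-1/49))*(-5) = -29 - 31/49*(-5) = -29 + 155/49 = -1266/49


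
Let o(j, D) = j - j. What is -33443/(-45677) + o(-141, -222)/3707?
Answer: 33443/45677 ≈ 0.73216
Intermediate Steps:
o(j, D) = 0
-33443/(-45677) + o(-141, -222)/3707 = -33443/(-45677) + 0/3707 = -33443*(-1/45677) + 0*(1/3707) = 33443/45677 + 0 = 33443/45677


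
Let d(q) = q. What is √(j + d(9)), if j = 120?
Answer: √129 ≈ 11.358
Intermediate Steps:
√(j + d(9)) = √(120 + 9) = √129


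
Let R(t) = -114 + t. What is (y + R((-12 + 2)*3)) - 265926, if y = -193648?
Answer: -459718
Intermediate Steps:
(y + R((-12 + 2)*3)) - 265926 = (-193648 + (-114 + (-12 + 2)*3)) - 265926 = (-193648 + (-114 - 10*3)) - 265926 = (-193648 + (-114 - 30)) - 265926 = (-193648 - 144) - 265926 = -193792 - 265926 = -459718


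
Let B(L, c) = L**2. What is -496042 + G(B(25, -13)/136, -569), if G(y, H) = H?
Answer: -496611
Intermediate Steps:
-496042 + G(B(25, -13)/136, -569) = -496042 - 569 = -496611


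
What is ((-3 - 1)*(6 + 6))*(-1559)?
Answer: 74832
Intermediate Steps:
((-3 - 1)*(6 + 6))*(-1559) = -4*12*(-1559) = -48*(-1559) = 74832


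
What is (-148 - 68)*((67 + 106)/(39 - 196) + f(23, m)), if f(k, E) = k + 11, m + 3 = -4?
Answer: -1115640/157 ≈ -7106.0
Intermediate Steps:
m = -7 (m = -3 - 4 = -7)
f(k, E) = 11 + k
(-148 - 68)*((67 + 106)/(39 - 196) + f(23, m)) = (-148 - 68)*((67 + 106)/(39 - 196) + (11 + 23)) = -216*(173/(-157) + 34) = -216*(173*(-1/157) + 34) = -216*(-173/157 + 34) = -216*5165/157 = -1115640/157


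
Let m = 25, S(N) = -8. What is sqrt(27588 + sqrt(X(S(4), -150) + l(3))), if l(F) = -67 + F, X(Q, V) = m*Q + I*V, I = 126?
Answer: sqrt(27588 + 2*I*sqrt(4791)) ≈ 166.1 + 0.4167*I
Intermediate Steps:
X(Q, V) = 25*Q + 126*V
sqrt(27588 + sqrt(X(S(4), -150) + l(3))) = sqrt(27588 + sqrt((25*(-8) + 126*(-150)) + (-67 + 3))) = sqrt(27588 + sqrt((-200 - 18900) - 64)) = sqrt(27588 + sqrt(-19100 - 64)) = sqrt(27588 + sqrt(-19164)) = sqrt(27588 + 2*I*sqrt(4791))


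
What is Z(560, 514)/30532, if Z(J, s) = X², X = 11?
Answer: 121/30532 ≈ 0.0039631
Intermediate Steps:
Z(J, s) = 121 (Z(J, s) = 11² = 121)
Z(560, 514)/30532 = 121/30532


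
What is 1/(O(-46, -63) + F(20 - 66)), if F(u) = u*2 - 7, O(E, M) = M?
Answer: -1/162 ≈ -0.0061728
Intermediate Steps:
F(u) = -7 + 2*u (F(u) = 2*u - 7 = -7 + 2*u)
1/(O(-46, -63) + F(20 - 66)) = 1/(-63 + (-7 + 2*(20 - 66))) = 1/(-63 + (-7 + 2*(-46))) = 1/(-63 + (-7 - 92)) = 1/(-63 - 99) = 1/(-162) = -1/162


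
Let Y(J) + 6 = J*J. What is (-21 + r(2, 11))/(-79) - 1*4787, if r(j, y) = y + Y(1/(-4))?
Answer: -6050513/1264 ≈ -4786.8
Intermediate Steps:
Y(J) = -6 + J² (Y(J) = -6 + J*J = -6 + J²)
r(j, y) = -95/16 + y (r(j, y) = y + (-6 + (1/(-4))²) = y + (-6 + (-¼)²) = y + (-6 + 1/16) = y - 95/16 = -95/16 + y)
(-21 + r(2, 11))/(-79) - 1*4787 = (-21 + (-95/16 + 11))/(-79) - 1*4787 = (-21 + 81/16)*(-1/79) - 4787 = -255/16*(-1/79) - 4787 = 255/1264 - 4787 = -6050513/1264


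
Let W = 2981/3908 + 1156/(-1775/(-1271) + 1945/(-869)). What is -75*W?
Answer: 18701124379245/181647748 ≈ 1.0295e+5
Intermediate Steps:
W = -1246741625283/908238740 (W = 2981*(1/3908) + 1156/(-1775*(-1/1271) + 1945*(-1/869)) = 2981/3908 + 1156/(1775/1271 - 1945/869) = 2981/3908 + 1156/(-929620/1104499) = 2981/3908 + 1156*(-1104499/929620) = 2981/3908 - 319200211/232405 = -1246741625283/908238740 ≈ -1372.7)
-75*W = -75*(-1246741625283/908238740) = 18701124379245/181647748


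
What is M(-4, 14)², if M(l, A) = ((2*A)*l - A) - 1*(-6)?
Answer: 14400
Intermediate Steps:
M(l, A) = 6 - A + 2*A*l (M(l, A) = (2*A*l - A) + 6 = (-A + 2*A*l) + 6 = 6 - A + 2*A*l)
M(-4, 14)² = (6 - 1*14 + 2*14*(-4))² = (6 - 14 - 112)² = (-120)² = 14400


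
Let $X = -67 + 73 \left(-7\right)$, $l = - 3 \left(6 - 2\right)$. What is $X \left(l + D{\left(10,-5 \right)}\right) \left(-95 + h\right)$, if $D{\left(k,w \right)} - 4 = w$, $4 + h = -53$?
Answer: $-1142128$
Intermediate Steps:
$h = -57$ ($h = -4 - 53 = -57$)
$D{\left(k,w \right)} = 4 + w$
$l = -12$ ($l = \left(-3\right) 4 = -12$)
$X = -578$ ($X = -67 - 511 = -578$)
$X \left(l + D{\left(10,-5 \right)}\right) \left(-95 + h\right) = - 578 \left(-12 + \left(4 - 5\right)\right) \left(-95 - 57\right) = - 578 \left(-12 - 1\right) \left(-152\right) = - 578 \left(\left(-13\right) \left(-152\right)\right) = \left(-578\right) 1976 = -1142128$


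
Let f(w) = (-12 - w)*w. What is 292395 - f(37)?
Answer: 294208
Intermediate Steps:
f(w) = w*(-12 - w)
292395 - f(37) = 292395 - (-1)*37*(12 + 37) = 292395 - (-1)*37*49 = 292395 - 1*(-1813) = 292395 + 1813 = 294208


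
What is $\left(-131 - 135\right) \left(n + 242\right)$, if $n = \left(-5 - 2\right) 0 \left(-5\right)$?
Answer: $-64372$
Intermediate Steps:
$n = 0$ ($n = \left(-7\right) 0 \left(-5\right) = 0 \left(-5\right) = 0$)
$\left(-131 - 135\right) \left(n + 242\right) = \left(-131 - 135\right) \left(0 + 242\right) = \left(-266\right) 242 = -64372$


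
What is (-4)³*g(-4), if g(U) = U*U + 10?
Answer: -1664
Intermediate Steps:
g(U) = 10 + U² (g(U) = U² + 10 = 10 + U²)
(-4)³*g(-4) = (-4)³*(10 + (-4)²) = -64*(10 + 16) = -64*26 = -1664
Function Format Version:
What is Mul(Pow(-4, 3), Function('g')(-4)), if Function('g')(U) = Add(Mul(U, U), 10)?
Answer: -1664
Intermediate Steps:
Function('g')(U) = Add(10, Pow(U, 2)) (Function('g')(U) = Add(Pow(U, 2), 10) = Add(10, Pow(U, 2)))
Mul(Pow(-4, 3), Function('g')(-4)) = Mul(Pow(-4, 3), Add(10, Pow(-4, 2))) = Mul(-64, Add(10, 16)) = Mul(-64, 26) = -1664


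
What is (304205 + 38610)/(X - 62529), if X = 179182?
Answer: 342815/116653 ≈ 2.9388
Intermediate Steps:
(304205 + 38610)/(X - 62529) = (304205 + 38610)/(179182 - 62529) = 342815/116653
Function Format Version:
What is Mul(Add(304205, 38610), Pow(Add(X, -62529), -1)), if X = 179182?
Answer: Rational(342815, 116653) ≈ 2.9388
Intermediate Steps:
Mul(Add(304205, 38610), Pow(Add(X, -62529), -1)) = Mul(Add(304205, 38610), Pow(Add(179182, -62529), -1)) = Mul(342815, Pow(116653, -1)) = Mul(342815, Rational(1, 116653)) = Rational(342815, 116653)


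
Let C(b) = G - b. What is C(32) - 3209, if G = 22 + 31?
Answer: -3188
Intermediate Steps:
G = 53
C(b) = 53 - b
C(32) - 3209 = (53 - 1*32) - 3209 = (53 - 32) - 3209 = 21 - 3209 = -3188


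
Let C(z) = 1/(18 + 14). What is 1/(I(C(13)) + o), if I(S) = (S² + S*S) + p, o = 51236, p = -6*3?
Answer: 512/26223617 ≈ 1.9524e-5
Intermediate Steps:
p = -18
C(z) = 1/32
I(S) = -18 + 2*S² (I(S) = (S² + S*S) - 18 = (S² + S²) - 18 = 2*S² - 18 = -18 + 2*S²)
1/(I(C(13)) + o) = 1/((-18 + 2*(1/32)²) + 51236) = 1/((-18 + 2*(1/1024)) + 51236) = 1/((-18 + 1/512) + 51236) = 1/(-9215/512 + 51236) = 1/(26223617/512) = 512/26223617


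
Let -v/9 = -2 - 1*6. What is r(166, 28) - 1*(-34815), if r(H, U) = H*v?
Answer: 46767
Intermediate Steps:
v = 72 (v = -9*(-2 - 1*6) = -9*(-2 - 6) = -9*(-8) = 72)
r(H, U) = 72*H (r(H, U) = H*72 = 72*H)
r(166, 28) - 1*(-34815) = 72*166 - 1*(-34815) = 11952 + 34815 = 46767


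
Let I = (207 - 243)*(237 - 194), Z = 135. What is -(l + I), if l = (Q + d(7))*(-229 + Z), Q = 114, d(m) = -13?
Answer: 11042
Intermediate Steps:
l = -9494 (l = (114 - 13)*(-229 + 135) = 101*(-94) = -9494)
I = -1548 (I = -36*43 = -1548)
-(l + I) = -(-9494 - 1548) = -1*(-11042) = 11042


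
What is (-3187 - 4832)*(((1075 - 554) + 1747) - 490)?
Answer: -14257782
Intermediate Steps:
(-3187 - 4832)*(((1075 - 554) + 1747) - 490) = -8019*((521 + 1747) - 490) = -8019*(2268 - 490) = -8019*1778 = -14257782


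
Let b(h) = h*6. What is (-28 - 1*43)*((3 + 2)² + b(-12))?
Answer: 3337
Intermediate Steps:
b(h) = 6*h
(-28 - 1*43)*((3 + 2)² + b(-12)) = (-28 - 1*43)*((3 + 2)² + 6*(-12)) = (-28 - 43)*(5² - 72) = -71*(25 - 72) = -71*(-47) = 3337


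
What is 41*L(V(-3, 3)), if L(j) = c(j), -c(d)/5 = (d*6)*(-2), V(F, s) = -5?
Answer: -12300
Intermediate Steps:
c(d) = 60*d (c(d) = -5*d*6*(-2) = -5*6*d*(-2) = -(-60)*d = 60*d)
L(j) = 60*j
41*L(V(-3, 3)) = 41*(60*(-5)) = 41*(-300) = -12300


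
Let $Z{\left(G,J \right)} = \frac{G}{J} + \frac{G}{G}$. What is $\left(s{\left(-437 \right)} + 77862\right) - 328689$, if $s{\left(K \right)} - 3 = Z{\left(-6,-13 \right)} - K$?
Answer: $- \frac{3255012}{13} \approx -2.5039 \cdot 10^{5}$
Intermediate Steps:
$Z{\left(G,J \right)} = 1 + \frac{G}{J}$ ($Z{\left(G,J \right)} = \frac{G}{J} + 1 = 1 + \frac{G}{J}$)
$s{\left(K \right)} = \frac{58}{13} - K$ ($s{\left(K \right)} = 3 - \left(K - \frac{-6 - 13}{-13}\right) = 3 - \left(- \frac{19}{13} + K\right) = \frac{58}{13} - K$)
$\left(s{\left(-437 \right)} + 77862\right) - 328689 = \left(\left(\frac{58}{13} - -437\right) + 77862\right) - 328689 = \left(\left(\frac{58}{13} + 437\right) + 77862\right) - 328689 = \left(\frac{5739}{13} + 77862\right) - 328689 = \frac{1017945}{13} - 328689 = - \frac{3255012}{13}$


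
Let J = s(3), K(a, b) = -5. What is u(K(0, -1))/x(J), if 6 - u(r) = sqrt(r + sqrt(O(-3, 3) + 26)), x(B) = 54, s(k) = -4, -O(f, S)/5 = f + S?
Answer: 1/9 - sqrt(-5 + sqrt(26))/54 ≈ 0.10528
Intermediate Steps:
O(f, S) = -5*S - 5*f (O(f, S) = -5*(f + S) = -5*(S + f) = -5*S - 5*f)
J = -4
u(r) = 6 - sqrt(r + sqrt(26)) (u(r) = 6 - sqrt(r + sqrt((-5*3 - 5*(-3)) + 26)) = 6 - sqrt(r + sqrt((-15 + 15) + 26)) = 6 - sqrt(r + sqrt(0 + 26)) = 6 - sqrt(r + sqrt(26)))
u(K(0, -1))/x(J) = (6 - sqrt(-5 + sqrt(26)))/54 = (6 - sqrt(-5 + sqrt(26)))*(1/54) = 1/9 - sqrt(-5 + sqrt(26))/54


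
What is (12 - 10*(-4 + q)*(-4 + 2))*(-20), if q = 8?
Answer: -1840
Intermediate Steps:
(12 - 10*(-4 + q)*(-4 + 2))*(-20) = (12 - 10*(-4 + 8)*(-4 + 2))*(-20) = (12 - 40*(-2))*(-20) = (12 - 10*(-8))*(-20) = (12 + 80)*(-20) = 92*(-20) = -1840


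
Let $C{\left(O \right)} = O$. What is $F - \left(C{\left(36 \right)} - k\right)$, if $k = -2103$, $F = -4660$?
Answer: $-6799$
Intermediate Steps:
$F - \left(C{\left(36 \right)} - k\right) = -4660 - \left(36 - -2103\right) = -4660 - \left(36 + 2103\right) = -4660 - 2139 = -6799$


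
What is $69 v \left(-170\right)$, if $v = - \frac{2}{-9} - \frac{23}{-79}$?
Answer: $- \frac{1427150}{237} \approx -6021.7$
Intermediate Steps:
$v = \frac{365}{711}$ ($v = \left(-2\right) \left(- \frac{1}{9}\right) - - \frac{23}{79} = \frac{2}{9} + \frac{23}{79} = \frac{365}{711} \approx 0.51336$)
$69 v \left(-170\right) = 69 \cdot \frac{365}{711} \left(-170\right) = \frac{8395}{237} \left(-170\right) = - \frac{1427150}{237}$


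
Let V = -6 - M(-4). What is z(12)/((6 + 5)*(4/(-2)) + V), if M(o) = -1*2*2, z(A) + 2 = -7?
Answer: 3/8 ≈ 0.37500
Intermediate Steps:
z(A) = -9 (z(A) = -2 - 7 = -9)
M(o) = -4 (M(o) = -2*2 = -4)
V = -2 (V = -6 - 1*(-4) = -6 + 4 = -2)
z(12)/((6 + 5)*(4/(-2)) + V) = -9/((6 + 5)*(4/(-2)) - 2) = -9/(11*(4*(-½)) - 2) = -9/(11*(-2) - 2) = -9/(-22 - 2) = -9/(-24) = -1/24*(-9) = 3/8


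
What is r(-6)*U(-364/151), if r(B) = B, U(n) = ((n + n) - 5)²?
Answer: -13195734/22801 ≈ -578.73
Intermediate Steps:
U(n) = (-5 + 2*n)² (U(n) = (2*n - 5)² = (-5 + 2*n)²)
r(-6)*U(-364/151) = -6*(-5 + 2*(-364/151))² = -6*(-5 - 728/151)² = -6*(-1483/151)² = -6*2199289/22801 = -13195734/22801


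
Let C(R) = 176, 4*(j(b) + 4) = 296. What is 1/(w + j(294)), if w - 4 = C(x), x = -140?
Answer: 1/250 ≈ 0.0040000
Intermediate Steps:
j(b) = 70 (j(b) = -4 + (¼)*296 = -4 + 74 = 70)
w = 180 (w = 4 + 176 = 180)
1/(w + j(294)) = 1/(180 + 70) = 1/250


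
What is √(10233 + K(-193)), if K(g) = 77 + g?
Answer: √10117 ≈ 100.58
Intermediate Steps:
√(10233 + K(-193)) = √(10233 + (77 - 193)) = √(10233 - 116) = √10117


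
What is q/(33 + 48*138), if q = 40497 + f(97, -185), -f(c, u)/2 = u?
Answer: 40867/6657 ≈ 6.1390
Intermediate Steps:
f(c, u) = -2*u
q = 40867 (q = 40497 - 2*(-185) = 40497 + 370 = 40867)
q/(33 + 48*138) = 40867/(33 + 48*138) = 40867/(33 + 6624) = 40867/6657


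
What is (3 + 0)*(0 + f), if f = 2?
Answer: 6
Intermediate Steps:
(3 + 0)*(0 + f) = (3 + 0)*(0 + 2) = 3*2 = 6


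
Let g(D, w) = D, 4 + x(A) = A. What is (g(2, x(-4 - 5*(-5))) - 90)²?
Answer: 7744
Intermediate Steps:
x(A) = -4 + A
(g(2, x(-4 - 5*(-5))) - 90)² = (2 - 90)² = (-88)² = 7744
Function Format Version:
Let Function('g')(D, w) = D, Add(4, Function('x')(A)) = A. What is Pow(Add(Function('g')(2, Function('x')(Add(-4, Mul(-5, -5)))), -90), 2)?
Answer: 7744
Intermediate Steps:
Function('x')(A) = Add(-4, A)
Pow(Add(Function('g')(2, Function('x')(Add(-4, Mul(-5, -5)))), -90), 2) = Pow(Add(2, -90), 2) = Pow(-88, 2) = 7744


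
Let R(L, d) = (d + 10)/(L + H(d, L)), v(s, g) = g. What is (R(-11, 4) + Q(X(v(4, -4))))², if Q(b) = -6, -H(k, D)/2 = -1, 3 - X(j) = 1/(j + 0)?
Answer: 4624/81 ≈ 57.086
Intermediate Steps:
X(j) = 3 - 1/j (X(j) = 3 - 1/(j + 0) = 3 - 1/j)
H(k, D) = 2 (H(k, D) = -2*(-1) = 2)
R(L, d) = (10 + d)/(2 + L) (R(L, d) = (d + 10)/(L + 2) = (10 + d)/(2 + L))
(R(-11, 4) + Q(X(v(4, -4))))² = ((10 + 4)/(2 - 11) - 6)² = (14/(-9) - 6)² = (-⅑*14 - 6)² = (-14/9 - 6)² = (-68/9)² = 4624/81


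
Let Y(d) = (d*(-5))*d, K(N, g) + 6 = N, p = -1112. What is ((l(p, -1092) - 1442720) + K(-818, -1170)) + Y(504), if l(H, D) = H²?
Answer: -1477080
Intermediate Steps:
K(N, g) = -6 + N
Y(d) = -5*d² (Y(d) = (-5*d)*d = -5*d²)
((l(p, -1092) - 1442720) + K(-818, -1170)) + Y(504) = (((-1112)² - 1442720) + (-6 - 818)) - 5*504² = ((1236544 - 1442720) - 824) - 5*254016 = (-206176 - 824) - 1270080 = -207000 - 1270080 = -1477080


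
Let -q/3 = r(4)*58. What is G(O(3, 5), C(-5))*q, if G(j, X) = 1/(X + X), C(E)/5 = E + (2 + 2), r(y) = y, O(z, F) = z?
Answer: 348/5 ≈ 69.600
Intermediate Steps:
C(E) = 20 + 5*E (C(E) = 5*(E + (2 + 2)) = 5*(E + 4) = 5*(4 + E) = 20 + 5*E)
G(j, X) = 1/(2*X)
q = -696 (q = -12*58 = -3*232 = -696)
G(O(3, 5), C(-5))*q = (1/(2*(20 + 5*(-5))))*(-696) = (1/(2*(20 - 25)))*(-696) = ((½)/(-5))*(-696) = ((½)*(-⅕))*(-696) = -⅒*(-696) = 348/5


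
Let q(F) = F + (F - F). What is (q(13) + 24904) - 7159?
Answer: 17758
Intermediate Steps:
q(F) = F (q(F) = F + 0 = F)
(q(13) + 24904) - 7159 = (13 + 24904) - 7159 = 24917 - 7159 = 17758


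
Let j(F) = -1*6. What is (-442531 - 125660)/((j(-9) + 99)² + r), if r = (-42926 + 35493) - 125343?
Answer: 568191/124127 ≈ 4.5775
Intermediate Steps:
j(F) = -6
r = -132776 (r = -7433 - 125343 = -132776)
(-442531 - 125660)/((j(-9) + 99)² + r) = (-442531 - 125660)/((-6 + 99)² - 132776) = -568191/(93² - 132776) = -568191/(8649 - 132776) = -568191/(-124127) = -568191*(-1/124127) = 568191/124127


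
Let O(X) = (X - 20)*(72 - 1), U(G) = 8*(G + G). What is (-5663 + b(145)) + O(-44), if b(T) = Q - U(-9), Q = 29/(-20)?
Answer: -201289/20 ≈ -10064.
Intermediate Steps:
U(G) = 16*G (U(G) = 8*(2*G) = 16*G)
Q = -29/20 (Q = 29*(-1/20) = -29/20 ≈ -1.4500)
b(T) = 2851/20 (b(T) = -29/20 - 16*(-9) = -29/20 - 1*(-144) = -29/20 + 144 = 2851/20)
O(X) = -1420 + 71*X (O(X) = (-20 + X)*71 = -1420 + 71*X)
(-5663 + b(145)) + O(-44) = (-5663 + 2851/20) + (-1420 + 71*(-44)) = -110409/20 + (-1420 - 3124) = -110409/20 - 4544 = -201289/20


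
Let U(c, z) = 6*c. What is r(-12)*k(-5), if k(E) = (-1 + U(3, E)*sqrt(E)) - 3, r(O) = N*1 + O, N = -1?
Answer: 52 - 234*I*sqrt(5) ≈ 52.0 - 523.24*I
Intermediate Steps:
r(O) = -1 + O (r(O) = -1*1 + O = -1 + O)
k(E) = -4 + 18*sqrt(E) (k(E) = (-1 + (6*3)*sqrt(E)) - 3 = (-1 + 18*sqrt(E)) - 3 = -4 + 18*sqrt(E))
r(-12)*k(-5) = (-1 - 12)*(-4 + 18*sqrt(-5)) = -13*(-4 + 18*(I*sqrt(5))) = -13*(-4 + 18*I*sqrt(5)) = 52 - 234*I*sqrt(5)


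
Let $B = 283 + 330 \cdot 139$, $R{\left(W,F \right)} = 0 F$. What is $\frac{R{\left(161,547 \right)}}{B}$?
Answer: $0$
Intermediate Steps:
$R{\left(W,F \right)} = 0$
$B = 46153$ ($B = 283 + 45870 = 46153$)
$\frac{R{\left(161,547 \right)}}{B} = \frac{0}{46153} = 0 \cdot \frac{1}{46153} = 0$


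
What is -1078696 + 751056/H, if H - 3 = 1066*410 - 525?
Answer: -235445521696/218269 ≈ -1.0787e+6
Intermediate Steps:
H = 436538 (H = 3 + (1066*410 - 525) = 3 + (437060 - 525) = 3 + 436535 = 436538)
-1078696 + 751056/H = -1078696 + 751056/436538 = -1078696 + 751056*(1/436538) = -1078696 + 375528/218269 = -235445521696/218269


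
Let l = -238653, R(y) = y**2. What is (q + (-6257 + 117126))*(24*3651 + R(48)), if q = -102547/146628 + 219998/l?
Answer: 1076806115268178042/108003741 ≈ 9.9701e+9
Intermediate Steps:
q = -6303446215/3888134676 (q = -102547/146628 + 219998/(-238653) = -102547*1/146628 + 219998*(-1/238653) = -102547/146628 - 219998/238653 = -6303446215/3888134676 ≈ -1.6212)
(q + (-6257 + 117126))*(24*3651 + R(48)) = (-6303446215/3888134676 + (-6257 + 117126))*(24*3651 + 48**2) = (-6303446215/3888134676 + 110869)*(87624 + 2304) = (431067299947229/3888134676)*89928 = 1076806115268178042/108003741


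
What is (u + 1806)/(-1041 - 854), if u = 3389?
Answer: -1039/379 ≈ -2.7414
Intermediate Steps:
(u + 1806)/(-1041 - 854) = (3389 + 1806)/(-1041 - 854) = 5195/(-1895) = 5195*(-1/1895) = -1039/379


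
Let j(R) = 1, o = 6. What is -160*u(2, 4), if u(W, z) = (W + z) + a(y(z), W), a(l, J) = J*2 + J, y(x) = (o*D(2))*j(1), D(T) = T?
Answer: -1920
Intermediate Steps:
y(x) = 12 (y(x) = (6*2)*1 = 12*1 = 12)
a(l, J) = 3*J (a(l, J) = 2*J + J = 3*J)
u(W, z) = z + 4*W (u(W, z) = (W + z) + 3*W = z + 4*W)
-160*u(2, 4) = -160*(4 + 4*2) = -160*(4 + 8) = -160*12 = -2*960 = -1920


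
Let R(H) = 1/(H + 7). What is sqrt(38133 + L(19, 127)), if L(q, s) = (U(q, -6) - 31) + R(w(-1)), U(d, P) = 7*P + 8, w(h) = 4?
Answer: sqrt(4606239)/11 ≈ 195.11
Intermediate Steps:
R(H) = 1/(7 + H)
U(d, P) = 8 + 7*P
L(q, s) = -714/11 (L(q, s) = ((8 + 7*(-6)) - 31) + 1/(7 + 4) = ((8 - 42) - 31) + 1/11 = (-34 - 31) + 1/11 = -65 + 1/11 = -714/11)
sqrt(38133 + L(19, 127)) = sqrt(38133 - 714/11) = sqrt(418749/11) = sqrt(4606239)/11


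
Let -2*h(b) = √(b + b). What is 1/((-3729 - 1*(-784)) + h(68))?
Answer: -2945/8672991 + √34/8672991 ≈ -0.00033889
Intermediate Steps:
h(b) = -√2*√b/2 (h(b) = -√(b + b)/2 = -√2*√b/2)
1/((-3729 - 1*(-784)) + h(68)) = 1/((-3729 - 1*(-784)) - √2*√68/2) = 1/((-3729 + 784) - √2*2*√17/2) = 1/(-2945 - √34)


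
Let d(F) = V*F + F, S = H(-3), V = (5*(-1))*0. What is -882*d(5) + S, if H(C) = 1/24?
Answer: -105839/24 ≈ -4410.0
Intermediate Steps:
V = 0 (V = -5*0 = 0)
H(C) = 1/24
S = 1/24 ≈ 0.041667
d(F) = F (d(F) = 0*F + F = 0 + F = F)
-882*d(5) + S = -882*5 + 1/24 = -4410 + 1/24 = -105839/24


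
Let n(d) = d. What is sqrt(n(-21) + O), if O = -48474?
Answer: I*sqrt(48495) ≈ 220.22*I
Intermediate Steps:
sqrt(n(-21) + O) = sqrt(-21 - 48474) = sqrt(-48495) = I*sqrt(48495)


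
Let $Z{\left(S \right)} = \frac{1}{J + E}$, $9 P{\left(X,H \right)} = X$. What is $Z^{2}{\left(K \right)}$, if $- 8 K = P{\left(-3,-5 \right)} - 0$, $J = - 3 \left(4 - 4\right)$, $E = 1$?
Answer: $1$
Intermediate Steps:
$P{\left(X,H \right)} = \frac{X}{9}$
$J = 0$ ($J = \left(-3\right) 0 = 0$)
$K = \frac{1}{24}$ ($K = - \frac{\frac{1}{9} \left(-3\right) - 0}{8} = - \frac{- \frac{1}{3} + 0}{8} = \left(- \frac{1}{8}\right) \left(- \frac{1}{3}\right) = \frac{1}{24} \approx 0.041667$)
$Z{\left(S \right)} = 1$ ($Z{\left(S \right)} = \frac{1}{0 + 1} = 1^{-1} = 1$)
$Z^{2}{\left(K \right)} = 1^{2} = 1$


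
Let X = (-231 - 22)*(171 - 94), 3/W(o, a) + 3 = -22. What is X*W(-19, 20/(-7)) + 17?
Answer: 58868/25 ≈ 2354.7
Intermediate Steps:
W(o, a) = -3/25 (W(o, a) = 3/(-3 - 22) = 3/(-25) = 3*(-1/25) = -3/25)
X = -19481 (X = -253*77 = -19481)
X*W(-19, 20/(-7)) + 17 = -19481*(-3/25) + 17 = 58443/25 + 17 = 58868/25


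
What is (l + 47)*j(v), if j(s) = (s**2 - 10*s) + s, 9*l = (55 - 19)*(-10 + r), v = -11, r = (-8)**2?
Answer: 57860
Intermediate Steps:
r = 64
l = 216 (l = ((55 - 19)*(-10 + 64))/9 = (36*54)/9 = (1/9)*1944 = 216)
j(s) = s**2 - 9*s
(l + 47)*j(v) = (216 + 47)*(-11*(-9 - 11)) = 263*(-11*(-20)) = 263*220 = 57860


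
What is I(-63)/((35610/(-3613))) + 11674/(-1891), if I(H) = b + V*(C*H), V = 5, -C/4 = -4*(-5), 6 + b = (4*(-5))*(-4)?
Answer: -86546152141/33669255 ≈ -2570.5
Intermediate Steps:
b = 74 (b = -6 + (4*(-5))*(-4) = -6 - 20*(-4) = -6 + 80 = 74)
C = -80 (C = -(-16)*(-5) = -4*20 = -80)
I(H) = 74 - 400*H (I(H) = 74 + 5*(-80*H) = 74 - 400*H)
I(-63)/((35610/(-3613))) + 11674/(-1891) = (74 - 400*(-63))/((35610/(-3613))) + 11674/(-1891) = (74 + 25200)/((35610*(-1/3613))) + 11674*(-1/1891) = 25274/(-35610/3613) - 11674/1891 = 25274*(-3613/35610) - 11674/1891 = -45657481/17805 - 11674/1891 = -86546152141/33669255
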